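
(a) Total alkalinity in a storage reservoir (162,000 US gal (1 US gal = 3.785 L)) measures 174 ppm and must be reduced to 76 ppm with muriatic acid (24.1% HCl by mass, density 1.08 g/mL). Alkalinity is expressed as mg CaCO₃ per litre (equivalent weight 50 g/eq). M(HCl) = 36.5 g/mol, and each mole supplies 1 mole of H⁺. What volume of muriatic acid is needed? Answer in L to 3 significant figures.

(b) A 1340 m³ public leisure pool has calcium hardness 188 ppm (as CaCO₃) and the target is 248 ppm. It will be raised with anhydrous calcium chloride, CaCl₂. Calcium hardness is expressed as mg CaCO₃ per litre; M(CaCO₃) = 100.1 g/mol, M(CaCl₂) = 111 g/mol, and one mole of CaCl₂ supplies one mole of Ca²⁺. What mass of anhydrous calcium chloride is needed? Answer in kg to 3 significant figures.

(a) 169 L; (b) 89.2 kg

(a) Volume: 162,000 US gal × 3.785 L/gal = 613,170 L.
(a) Alkalinity to neutralize: (174 − 76) = 98 mg/L as CaCO₃ × 613,170 L = 60,090 g as CaCO₃.
(a) Equivalents of H⁺ required: 60,090 ÷ 50 g/eq = 1202 eq = 1202 mol HCl.
(a) Mass of HCl: 1202 × 36.5 = 43,870 g.
(a) Mass of 24.1% solution: 43,870 / 0.241 = 182,000 g.
(a) Volume: 182,000 g ÷ 1.08 g/mL = 168,500 mL.

(b) Volume: 1340 m³ = 1,340,000 L.
(b) Hardness to add: (248 − 188) = 60 mg/L as CaCO₃ × 1,340,000 L = 80,400 g as CaCO₃.
(b) Moles of Ca²⁺ (1 mol Ca²⁺ ≡ 1 mol CaCO₃): 80,400 / 100.1 g/mol = 803.2 mol.
(b) Mass of CaCl₂: 803.2 × 111 = 89,150 g.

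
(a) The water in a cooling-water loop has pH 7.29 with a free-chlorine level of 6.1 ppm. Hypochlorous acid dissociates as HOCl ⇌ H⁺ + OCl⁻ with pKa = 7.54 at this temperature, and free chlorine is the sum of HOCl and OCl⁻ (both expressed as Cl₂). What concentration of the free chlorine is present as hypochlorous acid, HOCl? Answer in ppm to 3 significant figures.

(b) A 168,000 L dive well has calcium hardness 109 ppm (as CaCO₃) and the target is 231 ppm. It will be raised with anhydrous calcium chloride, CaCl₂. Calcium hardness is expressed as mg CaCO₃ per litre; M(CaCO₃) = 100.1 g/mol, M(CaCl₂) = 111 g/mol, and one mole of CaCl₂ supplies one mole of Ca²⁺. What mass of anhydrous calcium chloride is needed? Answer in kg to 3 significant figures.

(a) [OCl⁻]/[HOCl] = 10^(pH − pKa) = 10^(7.29 − 7.54) = 10^-0.25 = 0.5623.
(a) Fraction as HOCl = 1 / (1 + 0.5623) = 0.6401.
(a) HOCl = 0.6401 × 6.1 ppm = 3.904 ppm.

(b) Hardness to add: (231 − 109) = 122 mg/L as CaCO₃ × 168,000 L = 20,500 g as CaCO₃.
(b) Moles of Ca²⁺ (1 mol Ca²⁺ ≡ 1 mol CaCO₃): 20,500 / 100.1 g/mol = 204.8 mol.
(b) Mass of CaCl₂: 204.8 × 111 = 22,730 g.

(a) 3.90 ppm; (b) 22.7 kg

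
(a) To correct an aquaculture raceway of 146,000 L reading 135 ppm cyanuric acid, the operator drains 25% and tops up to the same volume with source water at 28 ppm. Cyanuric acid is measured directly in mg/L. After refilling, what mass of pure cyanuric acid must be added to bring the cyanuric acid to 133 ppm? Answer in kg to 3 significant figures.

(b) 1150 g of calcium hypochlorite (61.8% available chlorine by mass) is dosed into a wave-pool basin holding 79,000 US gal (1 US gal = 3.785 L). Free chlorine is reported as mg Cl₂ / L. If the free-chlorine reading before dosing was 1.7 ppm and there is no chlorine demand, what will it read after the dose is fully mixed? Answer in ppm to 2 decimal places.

(a) 3.61 kg; (b) 4.08 ppm

(a) After draining 25% and refilling: 135 × 0.75 + 28 × 0.25 = 108.25 ppm.
(a) Deficit to target: 133 − 108.25 = 24.75 mg/L.
(a) Mass: 24.75 mg/L × 146,000 L = 3614 g cyanuric acid.

(b) Volume: 79,000 US gal × 3.785 L/gal = 299,015 L.
(b) Available chlorine delivered: 1150 g × 0.618 = 710.7 g as Cl₂.
(b) Concentration rise: 710.7 g / 299,015 L = 2.377 mg/L = 2.38 ppm.
(b) Final FC: 1.7 + 2.38 = 4.08 ppm.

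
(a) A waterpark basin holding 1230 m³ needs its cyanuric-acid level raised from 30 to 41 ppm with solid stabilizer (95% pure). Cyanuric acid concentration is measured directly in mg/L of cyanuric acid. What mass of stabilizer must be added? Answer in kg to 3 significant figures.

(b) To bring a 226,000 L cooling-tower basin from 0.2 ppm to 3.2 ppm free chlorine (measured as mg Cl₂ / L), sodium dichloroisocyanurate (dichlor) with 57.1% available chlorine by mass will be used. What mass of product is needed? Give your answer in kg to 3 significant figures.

(a) 14.2 kg; (b) 1.19 kg

(a) Volume: 1230 m³ = 1,230,000 L.
(a) CYA to add: (41 − 30) = 11 mg/L × 1,230,000 L = 13,530 g cyanuric acid.
(a) At 95% purity: 13,530 / 0.95 = 14,240 g product.

(b) Chlorine deficit: 3.2 − 0.2 = 3 ppm = 3 mg/L as Cl₂.
(b) Cl₂ equivalent needed: 3 mg/L × 226,000 L = 678,000 mg = 678 g.
(b) Product at 57.1% available chlorine: 678 / 0.571 = 1187 g.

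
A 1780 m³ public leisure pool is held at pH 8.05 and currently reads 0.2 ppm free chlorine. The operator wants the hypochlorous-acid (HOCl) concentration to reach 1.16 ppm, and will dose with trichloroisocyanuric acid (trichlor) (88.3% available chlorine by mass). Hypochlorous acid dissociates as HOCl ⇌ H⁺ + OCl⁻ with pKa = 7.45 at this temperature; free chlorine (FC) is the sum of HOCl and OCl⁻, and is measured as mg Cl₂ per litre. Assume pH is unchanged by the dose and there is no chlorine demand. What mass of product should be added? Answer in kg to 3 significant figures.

11.2 kg

Volume: 1780 m³ = 1,780,000 L.
[OCl⁻]/[HOCl] = 10^(pH − pKa) = 10^(8.05 − 7.45) = 3.981; fraction as HOCl = 1/(1 + 3.981) = 0.2008.
Free chlorine required for 1.16 ppm HOCl: 1.16 / 0.2008 = 5.778 ppm.
FC to add: 5.778 − 0.2 = 5.578 mg/L as Cl₂.
Cl₂ equivalent: 5.578 mg/L × 1,780,000 L = 9929 g.
Product at 88.3% available Cl: 9929 / 0.883 = 11,240 g.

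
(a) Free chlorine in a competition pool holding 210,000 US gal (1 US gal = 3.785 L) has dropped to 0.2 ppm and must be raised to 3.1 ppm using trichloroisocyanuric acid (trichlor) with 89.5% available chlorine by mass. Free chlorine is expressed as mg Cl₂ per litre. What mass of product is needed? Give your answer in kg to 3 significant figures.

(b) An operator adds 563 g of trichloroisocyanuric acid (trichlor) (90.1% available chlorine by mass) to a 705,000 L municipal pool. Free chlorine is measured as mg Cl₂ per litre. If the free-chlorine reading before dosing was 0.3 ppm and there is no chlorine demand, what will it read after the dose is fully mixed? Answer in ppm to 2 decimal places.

(a) 2.58 kg; (b) 1.02 ppm

(a) Volume: 210,000 US gal × 3.785 L/gal = 794,850 L.
(a) Chlorine deficit: 3.1 − 0.2 = 2.9 ppm = 2.9 mg/L as Cl₂.
(a) Cl₂ equivalent needed: 2.9 mg/L × 794,850 L = 2,305,000 mg = 2305 g.
(a) Product at 89.5% available chlorine: 2305 / 0.895 = 2575 g.

(b) Available chlorine delivered: 563 g × 0.901 = 507.3 g as Cl₂.
(b) Concentration rise: 507.3 g / 705,000 L = 0.7195 mg/L = 0.72 ppm.
(b) Final FC: 0.3 + 0.72 = 1.02 ppm.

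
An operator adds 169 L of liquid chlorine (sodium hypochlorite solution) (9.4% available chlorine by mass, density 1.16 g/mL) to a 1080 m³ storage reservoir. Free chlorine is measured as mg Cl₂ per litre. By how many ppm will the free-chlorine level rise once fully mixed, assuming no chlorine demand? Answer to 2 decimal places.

17.06 ppm

Volume: 1080 m³ = 1,080,000 L.
Mass of solution: 169 L × 1000 mL/L × 1.16 g/mL = 196,000 g.
Available chlorine delivered: 196,000 g × 0.094 = 18,430 g as Cl₂.
Concentration rise: 18,430 g / 1,080,000 L = 17.06 mg/L = 17.06 ppm.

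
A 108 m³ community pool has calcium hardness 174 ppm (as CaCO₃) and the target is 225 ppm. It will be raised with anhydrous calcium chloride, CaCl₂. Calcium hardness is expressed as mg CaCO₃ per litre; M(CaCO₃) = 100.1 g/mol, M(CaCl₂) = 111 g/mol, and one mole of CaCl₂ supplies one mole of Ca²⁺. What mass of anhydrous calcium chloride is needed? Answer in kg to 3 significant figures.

6.11 kg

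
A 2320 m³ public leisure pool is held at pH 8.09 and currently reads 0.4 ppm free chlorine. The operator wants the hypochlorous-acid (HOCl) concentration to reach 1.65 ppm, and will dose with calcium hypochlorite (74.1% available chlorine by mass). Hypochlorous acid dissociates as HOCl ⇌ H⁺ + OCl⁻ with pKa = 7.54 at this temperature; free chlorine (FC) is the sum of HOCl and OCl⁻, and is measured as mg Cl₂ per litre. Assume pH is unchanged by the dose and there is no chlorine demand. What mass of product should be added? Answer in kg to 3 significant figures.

Volume: 2320 m³ = 2,320,000 L.
[OCl⁻]/[HOCl] = 10^(pH − pKa) = 10^(8.09 − 7.54) = 3.548; fraction as HOCl = 1/(1 + 3.548) = 0.2199.
Free chlorine required for 1.65 ppm HOCl: 1.65 / 0.2199 = 7.504 ppm.
FC to add: 7.504 − 0.4 = 7.104 mg/L as Cl₂.
Cl₂ equivalent: 7.104 mg/L × 2,320,000 L = 16,480 g.
Product at 74.1% available Cl: 16,480 / 0.741 = 22,240 g.

22.2 kg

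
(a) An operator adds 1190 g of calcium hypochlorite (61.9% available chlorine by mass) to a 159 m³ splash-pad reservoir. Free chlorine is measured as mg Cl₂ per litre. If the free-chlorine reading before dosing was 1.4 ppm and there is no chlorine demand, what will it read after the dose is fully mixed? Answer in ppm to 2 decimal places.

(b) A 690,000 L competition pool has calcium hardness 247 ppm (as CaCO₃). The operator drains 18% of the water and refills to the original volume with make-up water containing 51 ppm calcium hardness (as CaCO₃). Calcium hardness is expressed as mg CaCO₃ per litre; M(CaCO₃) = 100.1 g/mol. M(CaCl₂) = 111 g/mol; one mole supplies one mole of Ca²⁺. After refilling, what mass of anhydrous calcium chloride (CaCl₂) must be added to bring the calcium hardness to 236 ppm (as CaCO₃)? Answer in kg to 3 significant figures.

(a) 6.03 ppm; (b) 18.6 kg

(a) Volume: 159 m³ = 159,000 L.
(a) Available chlorine delivered: 1190 g × 0.619 = 736.6 g as Cl₂.
(a) Concentration rise: 736.6 g / 159,000 L = 4.633 mg/L = 4.63 ppm.
(a) Final FC: 1.4 + 4.63 = 6.03 ppm.

(b) After draining 18% and refilling: 247 × 0.82 + 51 × 0.18 = 211.72 ppm.
(b) Deficit to target: 236 − 211.72 = 24.28 mg/L.
(b) As CaCO₃: 24.28 mg/L × 690,000 L = 16,750 g; ÷ 100.1 = 167.4 mol Ca²⁺.
(b) Mass: 167.4 × 111 = 18,580 g.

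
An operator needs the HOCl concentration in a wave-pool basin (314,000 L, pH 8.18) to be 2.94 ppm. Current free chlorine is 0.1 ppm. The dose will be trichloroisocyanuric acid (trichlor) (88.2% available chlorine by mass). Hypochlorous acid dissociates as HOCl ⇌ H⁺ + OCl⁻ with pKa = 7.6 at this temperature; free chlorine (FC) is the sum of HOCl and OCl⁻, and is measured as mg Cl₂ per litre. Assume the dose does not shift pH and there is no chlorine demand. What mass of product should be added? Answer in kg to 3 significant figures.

4.99 kg

[OCl⁻]/[HOCl] = 10^(pH − pKa) = 10^(8.18 − 7.6) = 3.802; fraction as HOCl = 1/(1 + 3.802) = 0.2083.
Free chlorine required for 2.94 ppm HOCl: 2.94 / 0.2083 = 14.12 ppm.
FC to add: 14.12 − 0.1 = 14.02 mg/L as Cl₂.
Cl₂ equivalent: 14.02 mg/L × 314,000 L = 4402 g.
Product at 88.2% available Cl: 4402 / 0.882 = 4990 g.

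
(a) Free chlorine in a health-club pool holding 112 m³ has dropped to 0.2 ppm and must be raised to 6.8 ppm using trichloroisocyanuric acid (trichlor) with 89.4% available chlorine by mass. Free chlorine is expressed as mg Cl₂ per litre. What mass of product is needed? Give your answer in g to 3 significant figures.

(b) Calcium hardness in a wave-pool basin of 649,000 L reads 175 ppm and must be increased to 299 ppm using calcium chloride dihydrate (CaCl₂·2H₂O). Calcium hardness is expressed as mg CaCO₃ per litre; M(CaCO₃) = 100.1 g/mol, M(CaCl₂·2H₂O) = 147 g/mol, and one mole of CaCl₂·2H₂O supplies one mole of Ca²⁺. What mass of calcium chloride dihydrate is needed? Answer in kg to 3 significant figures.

(a) 827 g; (b) 118 kg

(a) Volume: 112 m³ = 112,000 L.
(a) Chlorine deficit: 6.8 − 0.2 = 6.6 ppm = 6.6 mg/L as Cl₂.
(a) Cl₂ equivalent needed: 6.6 mg/L × 112,000 L = 739,200 mg = 739.2 g.
(a) Product at 89.4% available chlorine: 739.2 / 0.894 = 826.8 g.

(b) Hardness to add: (299 − 175) = 124 mg/L as CaCO₃ × 649,000 L = 80,480 g as CaCO₃.
(b) Moles of Ca²⁺ (1 mol Ca²⁺ ≡ 1 mol CaCO₃): 80,480 / 100.1 g/mol = 804 mol.
(b) Mass of CaCl₂·2H₂O: 804 × 147 = 118,200 g.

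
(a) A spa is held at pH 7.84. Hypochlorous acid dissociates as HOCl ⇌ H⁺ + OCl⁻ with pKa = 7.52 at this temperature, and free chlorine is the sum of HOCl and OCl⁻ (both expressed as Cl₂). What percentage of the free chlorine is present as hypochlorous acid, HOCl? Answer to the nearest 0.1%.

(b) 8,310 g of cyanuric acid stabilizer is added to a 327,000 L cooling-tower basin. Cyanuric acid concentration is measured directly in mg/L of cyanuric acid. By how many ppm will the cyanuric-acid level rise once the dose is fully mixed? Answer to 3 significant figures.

(a) 32.4%; (b) 25.4 ppm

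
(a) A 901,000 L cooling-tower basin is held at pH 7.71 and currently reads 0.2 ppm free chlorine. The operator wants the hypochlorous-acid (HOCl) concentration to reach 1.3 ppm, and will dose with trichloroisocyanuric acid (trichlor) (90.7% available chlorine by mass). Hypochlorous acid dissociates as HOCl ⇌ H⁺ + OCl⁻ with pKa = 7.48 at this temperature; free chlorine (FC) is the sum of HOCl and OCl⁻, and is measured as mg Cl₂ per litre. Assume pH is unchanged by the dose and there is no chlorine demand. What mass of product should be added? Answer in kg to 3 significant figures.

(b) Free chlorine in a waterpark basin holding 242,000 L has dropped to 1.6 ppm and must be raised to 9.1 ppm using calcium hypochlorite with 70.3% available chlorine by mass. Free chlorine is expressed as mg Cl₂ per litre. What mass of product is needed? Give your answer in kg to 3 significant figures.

(a) [OCl⁻]/[HOCl] = 10^(pH − pKa) = 10^(7.71 − 7.48) = 1.698; fraction as HOCl = 1/(1 + 1.698) = 0.3706.
(a) Free chlorine required for 1.3 ppm HOCl: 1.3 / 0.3706 = 3.508 ppm.
(a) FC to add: 3.508 − 0.2 = 3.308 mg/L as Cl₂.
(a) Cl₂ equivalent: 3.308 mg/L × 901,000 L = 2980 g.
(a) Product at 90.7% available Cl: 2980 / 0.907 = 3286 g.

(b) Chlorine deficit: 9.1 − 1.6 = 7.5 ppm = 7.5 mg/L as Cl₂.
(b) Cl₂ equivalent needed: 7.5 mg/L × 242,000 L = 1,815,000 mg = 1815 g.
(b) Product at 70.3% available chlorine: 1815 / 0.703 = 2582 g.

(a) 3.29 kg; (b) 2.58 kg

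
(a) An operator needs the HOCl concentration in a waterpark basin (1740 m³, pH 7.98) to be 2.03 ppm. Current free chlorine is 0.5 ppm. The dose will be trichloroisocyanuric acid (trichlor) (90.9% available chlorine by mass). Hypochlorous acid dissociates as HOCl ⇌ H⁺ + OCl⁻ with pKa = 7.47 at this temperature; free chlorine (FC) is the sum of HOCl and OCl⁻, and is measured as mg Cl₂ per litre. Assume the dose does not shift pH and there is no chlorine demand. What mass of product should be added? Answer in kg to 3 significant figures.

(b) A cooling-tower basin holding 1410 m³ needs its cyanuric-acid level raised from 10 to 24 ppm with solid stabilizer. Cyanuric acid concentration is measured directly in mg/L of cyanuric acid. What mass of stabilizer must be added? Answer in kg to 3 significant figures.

(a) Volume: 1740 m³ = 1,740,000 L.
(a) [OCl⁻]/[HOCl] = 10^(pH − pKa) = 10^(7.98 − 7.47) = 3.236; fraction as HOCl = 1/(1 + 3.236) = 0.2361.
(a) Free chlorine required for 2.03 ppm HOCl: 2.03 / 0.2361 = 8.599 ppm.
(a) FC to add: 8.599 − 0.5 = 8.099 mg/L as Cl₂.
(a) Cl₂ equivalent: 8.099 mg/L × 1,740,000 L = 14,090 g.
(a) Product at 90.9% available Cl: 14,090 / 0.909 = 15,500 g.

(b) Volume: 1410 m³ = 1,410,000 L.
(b) CYA to add: (24 − 10) = 14 mg/L × 1,410,000 L = 19,740 g cyanuric acid.

(a) 15.5 kg; (b) 19.7 kg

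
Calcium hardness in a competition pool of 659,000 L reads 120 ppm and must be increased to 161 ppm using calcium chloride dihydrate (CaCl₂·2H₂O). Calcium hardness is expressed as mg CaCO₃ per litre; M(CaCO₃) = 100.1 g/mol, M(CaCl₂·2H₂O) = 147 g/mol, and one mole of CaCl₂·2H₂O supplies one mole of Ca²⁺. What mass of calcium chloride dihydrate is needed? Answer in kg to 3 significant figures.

Hardness to add: (161 − 120) = 41 mg/L as CaCO₃ × 659,000 L = 27,020 g as CaCO₃.
Moles of Ca²⁺ (1 mol Ca²⁺ ≡ 1 mol CaCO₃): 27,020 / 100.1 g/mol = 269.9 mol.
Mass of CaCl₂·2H₂O: 269.9 × 147 = 39,680 g.

39.7 kg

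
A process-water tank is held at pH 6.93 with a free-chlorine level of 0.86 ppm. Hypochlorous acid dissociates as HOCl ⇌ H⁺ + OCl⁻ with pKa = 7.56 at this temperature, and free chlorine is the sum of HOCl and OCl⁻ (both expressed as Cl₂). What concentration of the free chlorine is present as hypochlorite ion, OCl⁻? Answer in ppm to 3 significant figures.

0.163 ppm

[OCl⁻]/[HOCl] = 10^(pH − pKa) = 10^(6.93 − 7.56) = 10^-0.63 = 0.2344.
Fraction as HOCl = 1 / (1 + 0.2344) = 0.8101.
OCl⁻ = (1 − 0.8101) × 0.86 ppm = 0.1633 ppm.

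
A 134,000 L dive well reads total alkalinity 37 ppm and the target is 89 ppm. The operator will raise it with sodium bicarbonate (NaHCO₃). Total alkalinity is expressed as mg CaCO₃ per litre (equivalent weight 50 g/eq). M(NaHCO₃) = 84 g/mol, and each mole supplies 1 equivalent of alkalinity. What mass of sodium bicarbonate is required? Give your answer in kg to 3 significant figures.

11.7 kg

Alkalinity to add: (89 − 37) = 52 mg/L as CaCO₃ × 134,000 L = 6968 g as CaCO₃.
Equivalents: 6968 g ÷ 50 g/eq = 139.4 eq.
NaHCO₃ supplies 1 eq per mole → 139.4 mol.
Mass: 139.4 mol × 84 g/mol = 11,710 g.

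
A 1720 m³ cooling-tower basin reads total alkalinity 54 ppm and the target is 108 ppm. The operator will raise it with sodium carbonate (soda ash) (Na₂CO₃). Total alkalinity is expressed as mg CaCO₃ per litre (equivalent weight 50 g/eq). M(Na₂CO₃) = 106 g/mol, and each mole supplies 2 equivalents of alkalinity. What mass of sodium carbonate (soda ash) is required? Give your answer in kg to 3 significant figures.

98.5 kg

Volume: 1720 m³ = 1,720,000 L.
Alkalinity to add: (108 − 54) = 54 mg/L as CaCO₃ × 1,720,000 L = 92,880 g as CaCO₃.
Equivalents: 92,880 g ÷ 50 g/eq = 1858 eq.
Each mole of Na₂CO₃ supplies 2 eq, so 1858 / 2 = 928.8 mol.
Mass: 928.8 mol × 106 g/mol = 98,450 g.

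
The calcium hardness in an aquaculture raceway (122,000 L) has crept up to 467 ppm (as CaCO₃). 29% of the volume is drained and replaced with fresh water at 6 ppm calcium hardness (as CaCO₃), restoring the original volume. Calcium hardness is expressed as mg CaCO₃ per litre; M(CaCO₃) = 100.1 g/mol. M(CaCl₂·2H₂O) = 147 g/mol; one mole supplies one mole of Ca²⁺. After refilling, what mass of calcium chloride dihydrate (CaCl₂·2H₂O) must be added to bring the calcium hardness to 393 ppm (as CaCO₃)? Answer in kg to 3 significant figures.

10.7 kg

After draining 29% and refilling: 467 × 0.71 + 6 × 0.29 = 333.31 ppm.
Deficit to target: 393 − 333.31 = 59.69 mg/L.
As CaCO₃: 59.69 mg/L × 122,000 L = 7282 g; ÷ 100.1 = 72.75 mol Ca²⁺.
Mass: 72.75 × 147 = 10,690 g.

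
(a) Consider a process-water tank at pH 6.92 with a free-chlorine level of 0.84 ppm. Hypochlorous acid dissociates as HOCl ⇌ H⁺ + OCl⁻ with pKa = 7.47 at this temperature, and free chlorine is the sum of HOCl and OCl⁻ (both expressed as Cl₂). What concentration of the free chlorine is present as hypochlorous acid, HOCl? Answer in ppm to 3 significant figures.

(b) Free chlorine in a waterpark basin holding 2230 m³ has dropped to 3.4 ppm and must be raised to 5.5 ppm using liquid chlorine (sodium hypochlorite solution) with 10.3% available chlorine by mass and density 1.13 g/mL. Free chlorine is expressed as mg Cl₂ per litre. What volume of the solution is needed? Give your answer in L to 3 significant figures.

(a) [OCl⁻]/[HOCl] = 10^(pH − pKa) = 10^(6.92 − 7.47) = 10^-0.55 = 0.2818.
(a) Fraction as HOCl = 1 / (1 + 0.2818) = 0.7801.
(a) HOCl = 0.7801 × 0.84 ppm = 0.6553 ppm.

(b) Volume: 2230 m³ = 2,230,000 L.
(b) Chlorine deficit: 5.5 − 3.4 = 2.1 ppm = 2.1 mg/L as Cl₂.
(b) Cl₂ equivalent needed: 2.1 mg/L × 2,230,000 L = 4,683,000 mg = 4683 g.
(b) Product at 10.3% available chlorine: 4683 / 0.103 = 45,470 g.
(b) Volume at density 1.13 g/mL: 45,470 g ÷ 1.13 g/mL = 40,240 mL.

(a) 0.655 ppm; (b) 40.2 L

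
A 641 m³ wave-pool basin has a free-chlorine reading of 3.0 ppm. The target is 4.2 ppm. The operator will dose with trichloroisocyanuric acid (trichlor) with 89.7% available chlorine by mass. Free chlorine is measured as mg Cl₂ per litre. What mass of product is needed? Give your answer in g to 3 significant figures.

858 g

Volume: 641 m³ = 641,000 L.
Chlorine deficit: 4.2 − 3.0 = 1.2 ppm = 1.2 mg/L as Cl₂.
Cl₂ equivalent needed: 1.2 mg/L × 641,000 L = 769,200 mg = 769.2 g.
Product at 89.7% available chlorine: 769.2 / 0.897 = 857.5 g.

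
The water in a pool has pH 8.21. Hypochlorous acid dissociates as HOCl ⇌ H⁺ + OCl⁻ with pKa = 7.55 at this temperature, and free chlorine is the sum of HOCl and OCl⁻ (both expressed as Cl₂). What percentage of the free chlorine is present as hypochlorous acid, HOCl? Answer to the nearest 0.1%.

[OCl⁻]/[HOCl] = 10^(pH − pKa) = 10^(8.21 − 7.55) = 10^0.66 = 4.571.
Fraction as HOCl = 1 / (1 + 4.571) = 0.1795.

18.0%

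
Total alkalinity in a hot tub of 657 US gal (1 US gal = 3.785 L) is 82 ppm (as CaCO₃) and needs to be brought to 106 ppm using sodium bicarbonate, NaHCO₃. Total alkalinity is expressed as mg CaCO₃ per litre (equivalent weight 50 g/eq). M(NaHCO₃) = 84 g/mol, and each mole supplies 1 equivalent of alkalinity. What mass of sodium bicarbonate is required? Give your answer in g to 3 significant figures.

100 g

Volume: 657 US gal × 3.785 L/gal = 2,487 L.
Alkalinity to add: (106 − 82) = 24 mg/L as CaCO₃ × 2,487 L = 59.68 g as CaCO₃.
Equivalents: 59.68 g ÷ 50 g/eq = 1.194 eq.
NaHCO₃ supplies 1 eq per mole → 1.194 mol.
Mass: 1.194 mol × 84 g/mol = 100.3 g.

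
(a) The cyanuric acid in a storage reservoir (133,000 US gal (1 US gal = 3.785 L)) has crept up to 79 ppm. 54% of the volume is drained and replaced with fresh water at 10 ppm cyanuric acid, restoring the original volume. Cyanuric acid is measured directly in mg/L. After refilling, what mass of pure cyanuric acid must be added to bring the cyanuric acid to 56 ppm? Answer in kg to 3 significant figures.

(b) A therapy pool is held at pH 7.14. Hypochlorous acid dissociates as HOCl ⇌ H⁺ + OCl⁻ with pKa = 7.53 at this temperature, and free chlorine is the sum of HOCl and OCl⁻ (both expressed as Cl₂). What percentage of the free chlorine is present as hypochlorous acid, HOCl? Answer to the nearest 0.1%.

(a) Volume: 133,000 US gal × 3.785 L/gal = 503,405 L.
(a) After draining 54% and refilling: 79 × 0.46 + 10 × 0.54 = 41.74 ppm.
(a) Deficit to target: 56 − 41.74 = 14.26 mg/L.
(a) Mass: 14.26 mg/L × 503,405 L = 7179 g cyanuric acid.

(b) [OCl⁻]/[HOCl] = 10^(pH − pKa) = 10^(7.14 − 7.53) = 10^-0.39 = 0.4074.
(b) Fraction as HOCl = 1 / (1 + 0.4074) = 0.7105.

(a) 7.18 kg; (b) 71.1%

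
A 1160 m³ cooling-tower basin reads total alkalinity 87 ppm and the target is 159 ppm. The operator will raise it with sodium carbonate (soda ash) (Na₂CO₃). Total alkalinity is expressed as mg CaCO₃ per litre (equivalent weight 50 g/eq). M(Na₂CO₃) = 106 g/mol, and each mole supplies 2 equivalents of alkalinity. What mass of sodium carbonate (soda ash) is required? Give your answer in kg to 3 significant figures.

88.5 kg

Volume: 1160 m³ = 1,160,000 L.
Alkalinity to add: (159 − 87) = 72 mg/L as CaCO₃ × 1,160,000 L = 83,520 g as CaCO₃.
Equivalents: 83,520 g ÷ 50 g/eq = 1670 eq.
Each mole of Na₂CO₃ supplies 2 eq, so 1670 / 2 = 835.2 mol.
Mass: 835.2 mol × 106 g/mol = 88,530 g.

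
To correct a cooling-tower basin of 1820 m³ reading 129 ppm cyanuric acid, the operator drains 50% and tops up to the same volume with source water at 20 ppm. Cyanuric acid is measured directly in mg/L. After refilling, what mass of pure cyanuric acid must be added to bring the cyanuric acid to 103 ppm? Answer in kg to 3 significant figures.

51.9 kg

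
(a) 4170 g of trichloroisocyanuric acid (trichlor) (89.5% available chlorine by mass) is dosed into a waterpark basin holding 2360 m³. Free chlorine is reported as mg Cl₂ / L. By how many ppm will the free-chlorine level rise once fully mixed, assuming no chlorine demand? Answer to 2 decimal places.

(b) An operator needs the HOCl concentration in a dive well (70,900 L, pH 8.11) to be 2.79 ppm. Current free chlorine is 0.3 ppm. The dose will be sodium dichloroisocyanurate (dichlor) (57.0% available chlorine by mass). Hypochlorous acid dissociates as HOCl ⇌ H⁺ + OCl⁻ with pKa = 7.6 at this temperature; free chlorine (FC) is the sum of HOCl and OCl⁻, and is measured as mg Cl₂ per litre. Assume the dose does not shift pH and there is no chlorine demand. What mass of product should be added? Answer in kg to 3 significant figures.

(a) Volume: 2360 m³ = 2,360,000 L.
(a) Available chlorine delivered: 4170 g × 0.895 = 3732 g as Cl₂.
(a) Concentration rise: 3732 g / 2,360,000 L = 1.581 mg/L = 1.58 ppm.

(b) [OCl⁻]/[HOCl] = 10^(pH − pKa) = 10^(8.11 − 7.6) = 3.236; fraction as HOCl = 1/(1 + 3.236) = 0.2361.
(b) Free chlorine required for 2.79 ppm HOCl: 2.79 / 0.2361 = 11.82 ppm.
(b) FC to add: 11.82 − 0.3 = 11.52 mg/L as Cl₂.
(b) Cl₂ equivalent: 11.52 mg/L × 70,900 L = 816.6 g.
(b) Product at 57.0% available Cl: 816.6 / 0.57 = 1433 g.

(a) 1.58 ppm; (b) 1.43 kg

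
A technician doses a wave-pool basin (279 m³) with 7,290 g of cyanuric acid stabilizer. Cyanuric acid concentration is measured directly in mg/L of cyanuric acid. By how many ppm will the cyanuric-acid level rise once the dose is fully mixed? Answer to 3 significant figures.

26.1 ppm

Volume: 279 m³ = 279,000 L.
Rise: 7,290 g / 279,000 L × 1000 = 26.13 mg/L.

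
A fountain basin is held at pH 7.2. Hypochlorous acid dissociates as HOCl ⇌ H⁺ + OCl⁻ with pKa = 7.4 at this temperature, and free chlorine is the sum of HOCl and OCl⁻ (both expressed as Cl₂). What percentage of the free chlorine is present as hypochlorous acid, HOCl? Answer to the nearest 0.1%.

[OCl⁻]/[HOCl] = 10^(pH − pKa) = 10^(7.2 − 7.4) = 10^-0.20 = 0.631.
Fraction as HOCl = 1 / (1 + 0.631) = 0.6131.

61.3%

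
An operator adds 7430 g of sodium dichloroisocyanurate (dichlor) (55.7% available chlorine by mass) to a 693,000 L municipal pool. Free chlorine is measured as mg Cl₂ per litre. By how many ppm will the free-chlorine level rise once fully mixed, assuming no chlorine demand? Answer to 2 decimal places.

Available chlorine delivered: 7430 g × 0.557 = 4139 g as Cl₂.
Concentration rise: 4139 g / 693,000 L = 5.972 mg/L = 5.97 ppm.

5.97 ppm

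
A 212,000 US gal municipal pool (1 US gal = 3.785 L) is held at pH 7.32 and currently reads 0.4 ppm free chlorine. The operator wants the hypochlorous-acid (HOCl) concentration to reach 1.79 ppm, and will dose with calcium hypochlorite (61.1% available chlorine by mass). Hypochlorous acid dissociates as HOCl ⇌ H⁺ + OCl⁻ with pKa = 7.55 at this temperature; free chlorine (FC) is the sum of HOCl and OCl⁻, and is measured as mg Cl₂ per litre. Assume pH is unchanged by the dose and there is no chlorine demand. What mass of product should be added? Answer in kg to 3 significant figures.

3.21 kg

Volume: 212,000 US gal × 3.785 L/gal = 802,420 L.
[OCl⁻]/[HOCl] = 10^(pH − pKa) = 10^(7.32 − 7.55) = 0.5888; fraction as HOCl = 1/(1 + 0.5888) = 0.6294.
Free chlorine required for 1.79 ppm HOCl: 1.79 / 0.6294 = 2.844 ppm.
FC to add: 2.844 − 0.4 = 2.444 mg/L as Cl₂.
Cl₂ equivalent: 2.444 mg/L × 802,420 L = 1961 g.
Product at 61.1% available Cl: 1961 / 0.611 = 3210 g.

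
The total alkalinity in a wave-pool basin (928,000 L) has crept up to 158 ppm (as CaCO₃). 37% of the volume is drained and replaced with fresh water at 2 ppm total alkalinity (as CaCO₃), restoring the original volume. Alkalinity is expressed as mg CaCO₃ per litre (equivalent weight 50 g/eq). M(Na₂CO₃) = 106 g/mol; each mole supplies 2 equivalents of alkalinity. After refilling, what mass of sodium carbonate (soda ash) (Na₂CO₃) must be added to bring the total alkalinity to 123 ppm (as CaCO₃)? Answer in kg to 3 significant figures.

After draining 37% and refilling: 158 × 0.63 + 2 × 0.37 = 100.28 ppm.
Deficit to target: 123 − 100.28 = 22.72 mg/L.
As CaCO₃: 22.72 mg/L × 928,000 L = 21,080 g; ÷ 50 g/eq ÷ 2 = 210.8 mol Na₂CO₃.
Mass: 210.8 × 106 = 22,350 g.

22.3 kg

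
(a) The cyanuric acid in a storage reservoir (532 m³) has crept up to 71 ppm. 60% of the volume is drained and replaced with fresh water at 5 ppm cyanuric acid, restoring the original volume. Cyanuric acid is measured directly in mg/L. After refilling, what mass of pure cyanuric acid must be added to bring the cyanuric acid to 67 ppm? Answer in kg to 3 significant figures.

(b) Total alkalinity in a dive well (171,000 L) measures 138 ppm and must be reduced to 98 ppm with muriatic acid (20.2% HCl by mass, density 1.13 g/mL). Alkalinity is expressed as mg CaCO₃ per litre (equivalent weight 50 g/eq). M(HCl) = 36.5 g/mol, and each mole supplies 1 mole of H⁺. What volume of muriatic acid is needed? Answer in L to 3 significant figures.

(a) Volume: 532 m³ = 532,000 L.
(a) After draining 60% and refilling: 71 × 0.40 + 5 × 0.60 = 31.4 ppm.
(a) Deficit to target: 67 − 31.4 = 35.6 mg/L.
(a) Mass: 35.6 mg/L × 532,000 L = 18,940 g cyanuric acid.

(b) Alkalinity to neutralize: (138 − 98) = 40 mg/L as CaCO₃ × 171,000 L = 6840 g as CaCO₃.
(b) Equivalents of H⁺ required: 6840 ÷ 50 g/eq = 136.8 eq = 136.8 mol HCl.
(b) Mass of HCl: 136.8 × 36.5 = 4993 g.
(b) Mass of 20.2% solution: 4993 / 0.202 = 24,720 g.
(b) Volume: 24,720 g ÷ 1.13 g/mL = 21,880 mL.

(a) 18.9 kg; (b) 21.9 L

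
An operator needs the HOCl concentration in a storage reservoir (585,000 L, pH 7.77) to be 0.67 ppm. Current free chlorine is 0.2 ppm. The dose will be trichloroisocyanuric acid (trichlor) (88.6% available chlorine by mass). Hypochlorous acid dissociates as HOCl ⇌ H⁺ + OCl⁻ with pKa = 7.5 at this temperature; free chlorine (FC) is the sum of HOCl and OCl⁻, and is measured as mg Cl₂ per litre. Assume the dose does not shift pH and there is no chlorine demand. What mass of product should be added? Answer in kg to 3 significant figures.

1.13 kg

[OCl⁻]/[HOCl] = 10^(pH − pKa) = 10^(7.77 − 7.5) = 1.862; fraction as HOCl = 1/(1 + 1.862) = 0.3494.
Free chlorine required for 0.67 ppm HOCl: 0.67 / 0.3494 = 1.918 ppm.
FC to add: 1.918 − 0.2 = 1.718 mg/L as Cl₂.
Cl₂ equivalent: 1.718 mg/L × 585,000 L = 1005 g.
Product at 88.6% available Cl: 1005 / 0.886 = 1134 g.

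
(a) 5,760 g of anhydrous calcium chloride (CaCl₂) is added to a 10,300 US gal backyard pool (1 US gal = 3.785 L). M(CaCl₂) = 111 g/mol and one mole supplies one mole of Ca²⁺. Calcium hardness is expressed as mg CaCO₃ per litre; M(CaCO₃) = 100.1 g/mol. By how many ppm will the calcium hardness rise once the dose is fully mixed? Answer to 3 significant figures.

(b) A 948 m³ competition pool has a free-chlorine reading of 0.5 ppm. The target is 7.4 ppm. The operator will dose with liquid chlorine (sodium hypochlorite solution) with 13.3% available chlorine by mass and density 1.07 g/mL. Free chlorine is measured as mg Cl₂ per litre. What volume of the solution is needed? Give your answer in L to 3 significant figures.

(a) 133 ppm; (b) 46.0 L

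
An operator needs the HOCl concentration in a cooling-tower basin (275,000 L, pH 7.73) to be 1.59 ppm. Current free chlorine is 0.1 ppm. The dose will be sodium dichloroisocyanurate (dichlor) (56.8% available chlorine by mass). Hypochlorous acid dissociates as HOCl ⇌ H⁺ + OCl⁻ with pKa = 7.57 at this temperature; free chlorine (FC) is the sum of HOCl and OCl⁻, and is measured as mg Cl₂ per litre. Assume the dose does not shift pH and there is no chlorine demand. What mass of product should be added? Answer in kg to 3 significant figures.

1.83 kg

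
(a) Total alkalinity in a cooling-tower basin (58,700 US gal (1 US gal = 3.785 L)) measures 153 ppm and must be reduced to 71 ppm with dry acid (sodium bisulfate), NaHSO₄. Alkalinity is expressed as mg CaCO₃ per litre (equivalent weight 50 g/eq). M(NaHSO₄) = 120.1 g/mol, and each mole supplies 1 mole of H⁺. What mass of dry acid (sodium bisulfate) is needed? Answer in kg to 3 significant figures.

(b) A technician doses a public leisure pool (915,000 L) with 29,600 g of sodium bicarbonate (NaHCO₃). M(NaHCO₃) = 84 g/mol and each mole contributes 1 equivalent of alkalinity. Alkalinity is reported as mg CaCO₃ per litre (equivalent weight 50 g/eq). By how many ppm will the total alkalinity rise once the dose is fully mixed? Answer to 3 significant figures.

(a) Volume: 58,700 US gal × 3.785 L/gal = 222,180 L.
(a) Alkalinity to neutralize: (153 − 71) = 82 mg/L as CaCO₃ × 222,180 L = 18,220 g as CaCO₃.
(a) Equivalents of H⁺ required: 18,220 ÷ 50 g/eq = 364.4 eq = 364.4 mol NaHSO₄.
(a) Mass of NaHSO₄: 364.4 × 120.1 = 43,760 g.

(b) Moles of NaHCO₃: 29,600 g ÷ 84 g/mol = 352.4 mol → 352.4 eq of alkalinity.
(b) As CaCO₃: 352.4 eq × 50 g/eq = 17,620 g.
(b) Rise: 17,620 g / 915,000 L × 1000 = 19.26 mg/L.

(a) 43.8 kg; (b) 19.3 ppm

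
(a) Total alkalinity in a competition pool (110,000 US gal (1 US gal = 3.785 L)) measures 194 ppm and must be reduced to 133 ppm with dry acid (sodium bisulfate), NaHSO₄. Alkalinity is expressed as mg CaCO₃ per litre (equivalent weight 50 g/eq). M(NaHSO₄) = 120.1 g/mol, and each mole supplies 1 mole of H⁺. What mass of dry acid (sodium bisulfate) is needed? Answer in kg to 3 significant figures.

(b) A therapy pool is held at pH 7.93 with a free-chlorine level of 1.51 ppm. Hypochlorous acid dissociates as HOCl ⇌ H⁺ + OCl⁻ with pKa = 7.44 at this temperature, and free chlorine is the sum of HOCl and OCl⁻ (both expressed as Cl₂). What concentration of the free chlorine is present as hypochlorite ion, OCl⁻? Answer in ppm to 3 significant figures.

(a) 61.0 kg; (b) 1.14 ppm

(a) Volume: 110,000 US gal × 3.785 L/gal = 416,350 L.
(a) Alkalinity to neutralize: (194 − 133) = 61 mg/L as CaCO₃ × 416,350 L = 25,400 g as CaCO₃.
(a) Equivalents of H⁺ required: 25,400 ÷ 50 g/eq = 507.9 eq = 507.9 mol NaHSO₄.
(a) Mass of NaHSO₄: 507.9 × 120.1 = 61,000 g.

(b) [OCl⁻]/[HOCl] = 10^(pH − pKa) = 10^(7.93 − 7.44) = 10^0.49 = 3.09.
(b) Fraction as HOCl = 1 / (1 + 3.09) = 0.2445.
(b) OCl⁻ = (1 − 0.2445) × 1.51 ppm = 1.141 ppm.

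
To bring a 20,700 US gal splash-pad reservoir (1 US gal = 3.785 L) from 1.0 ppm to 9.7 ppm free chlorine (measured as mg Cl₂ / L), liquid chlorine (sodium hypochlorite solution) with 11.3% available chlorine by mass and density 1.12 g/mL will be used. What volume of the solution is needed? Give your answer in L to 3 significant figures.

5.39 L

Volume: 20,700 US gal × 3.785 L/gal = 78,350 L.
Chlorine deficit: 9.7 − 1.0 = 8.7 ppm = 8.7 mg/L as Cl₂.
Cl₂ equivalent needed: 8.7 mg/L × 78,350 L = 681,600 mg = 681.6 g.
Product at 11.3% available chlorine: 681.6 / 0.113 = 6032 g.
Volume at density 1.12 g/mL: 6032 g ÷ 1.12 g/mL = 5386 mL.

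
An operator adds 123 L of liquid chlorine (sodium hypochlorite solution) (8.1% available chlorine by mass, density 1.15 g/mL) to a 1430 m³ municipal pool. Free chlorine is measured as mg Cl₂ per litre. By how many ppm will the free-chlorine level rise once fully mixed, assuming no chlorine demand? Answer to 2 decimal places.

8.01 ppm

Volume: 1430 m³ = 1,430,000 L.
Mass of solution: 123 L × 1000 mL/L × 1.15 g/mL = 141,400 g.
Available chlorine delivered: 141,400 g × 0.081 = 11,460 g as Cl₂.
Concentration rise: 11,460 g / 1,430,000 L = 8.012 mg/L = 8.01 ppm.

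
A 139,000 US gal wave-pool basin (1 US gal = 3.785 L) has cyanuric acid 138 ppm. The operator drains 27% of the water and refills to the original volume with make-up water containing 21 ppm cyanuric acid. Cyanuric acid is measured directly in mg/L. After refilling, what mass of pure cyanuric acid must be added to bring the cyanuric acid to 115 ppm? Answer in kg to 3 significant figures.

4.52 kg

Volume: 139,000 US gal × 3.785 L/gal = 526,115 L.
After draining 27% and refilling: 138 × 0.73 + 21 × 0.27 = 106.41 ppm.
Deficit to target: 115 − 106.41 = 8.59 mg/L.
Mass: 8.59 mg/L × 526,115 L = 4519 g cyanuric acid.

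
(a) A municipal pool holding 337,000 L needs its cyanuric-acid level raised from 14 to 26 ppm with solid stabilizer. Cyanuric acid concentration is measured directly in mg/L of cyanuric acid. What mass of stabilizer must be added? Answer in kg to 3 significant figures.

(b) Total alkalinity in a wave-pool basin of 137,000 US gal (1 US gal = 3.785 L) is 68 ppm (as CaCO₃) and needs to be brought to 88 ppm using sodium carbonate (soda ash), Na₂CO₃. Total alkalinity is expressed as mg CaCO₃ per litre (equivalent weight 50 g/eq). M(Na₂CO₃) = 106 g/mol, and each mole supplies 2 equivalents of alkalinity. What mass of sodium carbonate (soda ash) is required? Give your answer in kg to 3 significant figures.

(a) CYA to add: (26 − 14) = 12 mg/L × 337,000 L = 4044 g cyanuric acid.

(b) Volume: 137,000 US gal × 3.785 L/gal = 518,545 L.
(b) Alkalinity to add: (88 − 68) = 20 mg/L as CaCO₃ × 518,545 L = 10,370 g as CaCO₃.
(b) Equivalents: 10,370 g ÷ 50 g/eq = 207.4 eq.
(b) Each mole of Na₂CO₃ supplies 2 eq, so 207.4 / 2 = 103.7 mol.
(b) Mass: 103.7 mol × 106 g/mol = 10,990 g.

(a) 4.04 kg; (b) 11.0 kg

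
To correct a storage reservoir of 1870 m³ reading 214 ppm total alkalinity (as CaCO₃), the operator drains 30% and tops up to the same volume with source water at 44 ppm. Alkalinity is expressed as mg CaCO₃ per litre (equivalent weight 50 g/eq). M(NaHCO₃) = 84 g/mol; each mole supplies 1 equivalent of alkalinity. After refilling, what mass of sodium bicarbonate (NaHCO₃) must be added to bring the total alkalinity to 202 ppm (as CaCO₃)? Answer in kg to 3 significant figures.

123 kg

Volume: 1870 m³ = 1,870,000 L.
After draining 30% and refilling: 214 × 0.70 + 44 × 0.30 = 163 ppm.
Deficit to target: 202 − 163 = 39 mg/L.
As CaCO₃: 39 mg/L × 1,870,000 L = 72,930 g; ÷ 50 g/eq ÷ 1 = 1459 mol NaHCO₃.
Mass: 1459 × 84 = 122,500 g.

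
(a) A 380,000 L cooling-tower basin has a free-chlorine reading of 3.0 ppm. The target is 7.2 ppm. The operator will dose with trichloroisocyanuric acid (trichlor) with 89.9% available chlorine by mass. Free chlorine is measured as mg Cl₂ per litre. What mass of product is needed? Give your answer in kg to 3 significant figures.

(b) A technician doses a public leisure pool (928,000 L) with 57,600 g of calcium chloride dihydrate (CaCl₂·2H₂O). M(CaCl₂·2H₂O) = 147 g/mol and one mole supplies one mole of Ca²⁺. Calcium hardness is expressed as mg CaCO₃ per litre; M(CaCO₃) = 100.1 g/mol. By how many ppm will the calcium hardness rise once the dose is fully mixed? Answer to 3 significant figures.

(a) Chlorine deficit: 7.2 − 3.0 = 4.2 ppm = 4.2 mg/L as Cl₂.
(a) Cl₂ equivalent needed: 4.2 mg/L × 380,000 L = 1,596,000 mg = 1596 g.
(a) Product at 89.9% available chlorine: 1596 / 0.899 = 1775 g.

(b) Moles of Ca²⁺: 57,600 g ÷ 147 g/mol = 391.8 mol.
(b) As CaCO₃: 391.8 mol × 100.1 g/mol = 39,220 g.
(b) Rise: 39,220 g / 928,000 L × 1000 = 42.27 mg/L.

(a) 1.78 kg; (b) 42.3 ppm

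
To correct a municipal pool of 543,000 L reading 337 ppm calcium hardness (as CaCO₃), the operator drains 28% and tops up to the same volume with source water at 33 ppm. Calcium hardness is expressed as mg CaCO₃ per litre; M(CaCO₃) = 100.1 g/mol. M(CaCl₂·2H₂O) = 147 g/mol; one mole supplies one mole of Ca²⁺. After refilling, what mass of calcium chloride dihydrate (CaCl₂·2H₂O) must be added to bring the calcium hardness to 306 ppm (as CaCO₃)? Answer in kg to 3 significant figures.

43.2 kg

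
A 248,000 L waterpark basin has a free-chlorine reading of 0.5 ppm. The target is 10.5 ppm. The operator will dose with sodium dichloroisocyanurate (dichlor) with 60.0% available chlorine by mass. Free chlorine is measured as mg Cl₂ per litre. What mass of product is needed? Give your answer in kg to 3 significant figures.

4.13 kg

Chlorine deficit: 10.5 − 0.5 = 10 ppm = 10 mg/L as Cl₂.
Cl₂ equivalent needed: 10 mg/L × 248,000 L = 2,480,000 mg = 2480 g.
Product at 60.0% available chlorine: 2480 / 0.6 = 4133 g.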